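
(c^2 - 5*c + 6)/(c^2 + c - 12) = (c - 2)/(c + 4)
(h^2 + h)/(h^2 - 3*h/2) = 2*(h + 1)/(2*h - 3)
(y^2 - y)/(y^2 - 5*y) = (y - 1)/(y - 5)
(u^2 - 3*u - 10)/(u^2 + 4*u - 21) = (u^2 - 3*u - 10)/(u^2 + 4*u - 21)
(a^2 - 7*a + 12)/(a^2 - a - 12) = (a - 3)/(a + 3)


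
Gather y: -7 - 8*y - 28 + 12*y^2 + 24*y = 12*y^2 + 16*y - 35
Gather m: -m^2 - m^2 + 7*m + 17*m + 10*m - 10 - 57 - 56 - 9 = -2*m^2 + 34*m - 132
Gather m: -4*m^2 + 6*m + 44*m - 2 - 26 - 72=-4*m^2 + 50*m - 100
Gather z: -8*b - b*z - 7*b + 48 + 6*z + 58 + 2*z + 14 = -15*b + z*(8 - b) + 120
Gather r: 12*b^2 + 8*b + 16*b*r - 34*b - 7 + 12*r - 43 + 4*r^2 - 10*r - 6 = 12*b^2 - 26*b + 4*r^2 + r*(16*b + 2) - 56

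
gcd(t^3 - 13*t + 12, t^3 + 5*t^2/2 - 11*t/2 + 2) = t^2 + 3*t - 4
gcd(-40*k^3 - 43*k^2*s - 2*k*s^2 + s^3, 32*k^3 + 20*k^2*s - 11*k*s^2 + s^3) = -8*k^2 - 7*k*s + s^2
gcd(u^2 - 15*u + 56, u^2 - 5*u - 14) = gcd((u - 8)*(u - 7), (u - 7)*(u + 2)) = u - 7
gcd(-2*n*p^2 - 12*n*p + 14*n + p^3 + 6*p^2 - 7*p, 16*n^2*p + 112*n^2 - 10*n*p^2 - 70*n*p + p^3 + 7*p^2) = -2*n*p - 14*n + p^2 + 7*p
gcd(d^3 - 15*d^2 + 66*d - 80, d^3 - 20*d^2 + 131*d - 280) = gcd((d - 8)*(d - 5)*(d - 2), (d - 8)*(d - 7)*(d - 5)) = d^2 - 13*d + 40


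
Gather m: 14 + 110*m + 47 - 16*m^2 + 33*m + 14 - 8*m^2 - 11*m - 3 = -24*m^2 + 132*m + 72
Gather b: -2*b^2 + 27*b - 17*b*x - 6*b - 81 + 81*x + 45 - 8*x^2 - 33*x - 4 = -2*b^2 + b*(21 - 17*x) - 8*x^2 + 48*x - 40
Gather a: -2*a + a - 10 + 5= -a - 5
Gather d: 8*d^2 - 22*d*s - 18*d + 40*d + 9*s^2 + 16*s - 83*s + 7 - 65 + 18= 8*d^2 + d*(22 - 22*s) + 9*s^2 - 67*s - 40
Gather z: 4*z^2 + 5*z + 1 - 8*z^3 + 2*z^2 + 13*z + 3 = -8*z^3 + 6*z^2 + 18*z + 4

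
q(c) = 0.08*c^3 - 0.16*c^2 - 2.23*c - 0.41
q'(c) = 0.24*c^2 - 0.32*c - 2.23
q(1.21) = -3.20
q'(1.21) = -2.27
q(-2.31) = 2.90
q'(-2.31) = -0.21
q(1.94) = -4.75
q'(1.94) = -1.95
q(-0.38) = 0.41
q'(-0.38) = -2.07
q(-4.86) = -2.53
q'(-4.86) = 4.99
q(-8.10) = -35.36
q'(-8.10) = 16.11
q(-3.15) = 2.53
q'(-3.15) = 1.16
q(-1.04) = 1.65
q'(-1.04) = -1.64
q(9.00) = 24.88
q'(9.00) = 14.33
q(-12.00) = -134.93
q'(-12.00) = 36.17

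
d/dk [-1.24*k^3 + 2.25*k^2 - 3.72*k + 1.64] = -3.72*k^2 + 4.5*k - 3.72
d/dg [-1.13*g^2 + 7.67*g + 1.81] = 7.67 - 2.26*g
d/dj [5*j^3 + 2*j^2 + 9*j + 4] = 15*j^2 + 4*j + 9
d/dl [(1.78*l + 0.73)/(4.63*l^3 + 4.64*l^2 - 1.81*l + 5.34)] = (-16.4828*l^3 - 18.3989*l^2 - 6.7744*l + 10.8265)/(21.4369*l^6 + 42.9664*l^5 + 4.769*l^4 + 32.6516*l^3 + 52.8313*l^2 - 19.3308*l + 28.5156)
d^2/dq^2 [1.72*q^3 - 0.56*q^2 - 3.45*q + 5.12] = 10.32*q - 1.12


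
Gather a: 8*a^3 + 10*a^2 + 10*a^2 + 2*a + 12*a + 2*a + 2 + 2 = 8*a^3 + 20*a^2 + 16*a + 4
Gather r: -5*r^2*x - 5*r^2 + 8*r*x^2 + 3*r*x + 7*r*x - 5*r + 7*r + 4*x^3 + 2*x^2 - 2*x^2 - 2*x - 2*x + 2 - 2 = r^2*(-5*x - 5) + r*(8*x^2 + 10*x + 2) + 4*x^3 - 4*x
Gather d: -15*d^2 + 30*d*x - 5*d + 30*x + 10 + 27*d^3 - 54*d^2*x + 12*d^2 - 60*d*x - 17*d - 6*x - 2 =27*d^3 + d^2*(-54*x - 3) + d*(-30*x - 22) + 24*x + 8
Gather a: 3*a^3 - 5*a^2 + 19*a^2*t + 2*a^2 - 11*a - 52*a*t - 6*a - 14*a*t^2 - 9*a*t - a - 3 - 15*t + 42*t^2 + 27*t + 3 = 3*a^3 + a^2*(19*t - 3) + a*(-14*t^2 - 61*t - 18) + 42*t^2 + 12*t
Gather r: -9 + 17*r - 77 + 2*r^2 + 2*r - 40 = 2*r^2 + 19*r - 126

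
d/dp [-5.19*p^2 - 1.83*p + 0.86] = -10.38*p - 1.83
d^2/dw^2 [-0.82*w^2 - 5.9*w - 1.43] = -1.64000000000000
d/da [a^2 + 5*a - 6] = 2*a + 5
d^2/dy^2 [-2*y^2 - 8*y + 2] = -4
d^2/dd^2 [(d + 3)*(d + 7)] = 2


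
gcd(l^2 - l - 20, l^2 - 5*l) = l - 5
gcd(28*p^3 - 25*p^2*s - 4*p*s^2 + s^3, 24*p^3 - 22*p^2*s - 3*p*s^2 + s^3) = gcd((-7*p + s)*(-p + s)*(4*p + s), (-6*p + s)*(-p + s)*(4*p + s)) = 4*p^2 - 3*p*s - s^2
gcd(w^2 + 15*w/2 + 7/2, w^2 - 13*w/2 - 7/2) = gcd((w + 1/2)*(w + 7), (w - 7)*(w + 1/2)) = w + 1/2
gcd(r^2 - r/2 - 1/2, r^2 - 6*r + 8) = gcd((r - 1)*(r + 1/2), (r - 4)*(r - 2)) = 1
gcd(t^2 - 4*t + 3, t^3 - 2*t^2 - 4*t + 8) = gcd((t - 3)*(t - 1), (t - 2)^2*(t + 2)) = 1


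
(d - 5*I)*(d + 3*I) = d^2 - 2*I*d + 15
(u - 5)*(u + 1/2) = u^2 - 9*u/2 - 5/2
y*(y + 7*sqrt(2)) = y^2 + 7*sqrt(2)*y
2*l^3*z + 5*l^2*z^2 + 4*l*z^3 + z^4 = z*(l + z)^2*(2*l + z)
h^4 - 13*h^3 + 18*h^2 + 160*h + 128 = (h - 8)^2*(h + 1)*(h + 2)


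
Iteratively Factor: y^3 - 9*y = (y + 3)*(y^2 - 3*y) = (y - 3)*(y + 3)*(y)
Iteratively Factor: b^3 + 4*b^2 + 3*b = (b + 3)*(b^2 + b) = b*(b + 3)*(b + 1)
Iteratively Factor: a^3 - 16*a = (a)*(a^2 - 16) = a*(a - 4)*(a + 4)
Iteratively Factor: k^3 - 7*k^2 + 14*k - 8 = (k - 1)*(k^2 - 6*k + 8) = (k - 4)*(k - 1)*(k - 2)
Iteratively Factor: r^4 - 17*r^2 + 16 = (r + 4)*(r^3 - 4*r^2 - r + 4) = (r - 4)*(r + 4)*(r^2 - 1) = (r - 4)*(r - 1)*(r + 4)*(r + 1)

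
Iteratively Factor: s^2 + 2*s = (s)*(s + 2)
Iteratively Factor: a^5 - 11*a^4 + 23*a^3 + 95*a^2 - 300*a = (a + 3)*(a^4 - 14*a^3 + 65*a^2 - 100*a) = (a - 4)*(a + 3)*(a^3 - 10*a^2 + 25*a) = (a - 5)*(a - 4)*(a + 3)*(a^2 - 5*a) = (a - 5)^2*(a - 4)*(a + 3)*(a)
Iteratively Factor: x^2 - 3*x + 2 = (x - 2)*(x - 1)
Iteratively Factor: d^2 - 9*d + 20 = (d - 5)*(d - 4)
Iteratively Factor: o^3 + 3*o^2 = (o + 3)*(o^2) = o*(o + 3)*(o)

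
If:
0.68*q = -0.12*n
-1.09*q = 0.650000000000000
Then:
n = 3.38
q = -0.60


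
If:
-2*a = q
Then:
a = -q/2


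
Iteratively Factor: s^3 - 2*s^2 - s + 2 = (s + 1)*(s^2 - 3*s + 2) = (s - 2)*(s + 1)*(s - 1)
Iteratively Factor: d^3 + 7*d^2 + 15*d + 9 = (d + 1)*(d^2 + 6*d + 9) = (d + 1)*(d + 3)*(d + 3)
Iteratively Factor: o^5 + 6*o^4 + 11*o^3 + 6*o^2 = (o)*(o^4 + 6*o^3 + 11*o^2 + 6*o) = o^2*(o^3 + 6*o^2 + 11*o + 6) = o^2*(o + 1)*(o^2 + 5*o + 6) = o^2*(o + 1)*(o + 2)*(o + 3)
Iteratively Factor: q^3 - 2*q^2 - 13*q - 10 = (q - 5)*(q^2 + 3*q + 2) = (q - 5)*(q + 1)*(q + 2)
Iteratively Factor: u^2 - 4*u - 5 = (u + 1)*(u - 5)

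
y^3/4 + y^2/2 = y^2*(y/4 + 1/2)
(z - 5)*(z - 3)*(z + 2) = z^3 - 6*z^2 - z + 30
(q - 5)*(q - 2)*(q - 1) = q^3 - 8*q^2 + 17*q - 10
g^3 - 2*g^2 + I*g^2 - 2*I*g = g*(g - 2)*(g + I)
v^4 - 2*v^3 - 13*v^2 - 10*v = v*(v - 5)*(v + 1)*(v + 2)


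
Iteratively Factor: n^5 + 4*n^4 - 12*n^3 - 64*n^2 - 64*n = (n - 4)*(n^4 + 8*n^3 + 20*n^2 + 16*n) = (n - 4)*(n + 4)*(n^3 + 4*n^2 + 4*n) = n*(n - 4)*(n + 4)*(n^2 + 4*n + 4) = n*(n - 4)*(n + 2)*(n + 4)*(n + 2)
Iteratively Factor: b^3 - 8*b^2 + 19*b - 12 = (b - 3)*(b^2 - 5*b + 4) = (b - 3)*(b - 1)*(b - 4)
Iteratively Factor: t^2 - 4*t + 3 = (t - 3)*(t - 1)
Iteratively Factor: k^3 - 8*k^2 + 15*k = (k)*(k^2 - 8*k + 15) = k*(k - 5)*(k - 3)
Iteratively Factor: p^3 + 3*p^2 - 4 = (p - 1)*(p^2 + 4*p + 4) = (p - 1)*(p + 2)*(p + 2)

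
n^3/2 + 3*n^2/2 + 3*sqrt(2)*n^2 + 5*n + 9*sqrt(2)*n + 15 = (n/2 + sqrt(2)/2)*(n + 3)*(n + 5*sqrt(2))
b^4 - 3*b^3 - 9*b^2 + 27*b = b*(b - 3)^2*(b + 3)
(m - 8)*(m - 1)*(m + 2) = m^3 - 7*m^2 - 10*m + 16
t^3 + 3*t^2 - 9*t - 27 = (t - 3)*(t + 3)^2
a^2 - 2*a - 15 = (a - 5)*(a + 3)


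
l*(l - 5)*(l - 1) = l^3 - 6*l^2 + 5*l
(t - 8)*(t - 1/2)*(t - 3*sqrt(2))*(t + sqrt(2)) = t^4 - 17*t^3/2 - 2*sqrt(2)*t^3 - 2*t^2 + 17*sqrt(2)*t^2 - 8*sqrt(2)*t + 51*t - 24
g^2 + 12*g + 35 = (g + 5)*(g + 7)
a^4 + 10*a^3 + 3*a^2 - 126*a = a*(a - 3)*(a + 6)*(a + 7)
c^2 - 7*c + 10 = (c - 5)*(c - 2)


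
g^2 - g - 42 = (g - 7)*(g + 6)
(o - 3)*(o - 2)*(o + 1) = o^3 - 4*o^2 + o + 6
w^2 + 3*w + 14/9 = (w + 2/3)*(w + 7/3)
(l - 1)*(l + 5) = l^2 + 4*l - 5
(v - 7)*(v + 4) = v^2 - 3*v - 28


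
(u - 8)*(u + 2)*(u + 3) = u^3 - 3*u^2 - 34*u - 48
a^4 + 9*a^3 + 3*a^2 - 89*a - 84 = (a - 3)*(a + 1)*(a + 4)*(a + 7)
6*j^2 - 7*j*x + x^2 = (-6*j + x)*(-j + x)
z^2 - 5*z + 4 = (z - 4)*(z - 1)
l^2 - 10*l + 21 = (l - 7)*(l - 3)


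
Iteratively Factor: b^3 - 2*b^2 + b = (b - 1)*(b^2 - b) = b*(b - 1)*(b - 1)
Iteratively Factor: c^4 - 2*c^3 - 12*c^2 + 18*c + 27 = (c + 3)*(c^3 - 5*c^2 + 3*c + 9) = (c - 3)*(c + 3)*(c^2 - 2*c - 3) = (c - 3)^2*(c + 3)*(c + 1)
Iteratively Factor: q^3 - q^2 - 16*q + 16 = (q - 4)*(q^2 + 3*q - 4) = (q - 4)*(q + 4)*(q - 1)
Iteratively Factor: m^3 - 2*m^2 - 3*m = (m)*(m^2 - 2*m - 3) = m*(m - 3)*(m + 1)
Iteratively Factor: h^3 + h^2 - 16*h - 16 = (h + 1)*(h^2 - 16) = (h - 4)*(h + 1)*(h + 4)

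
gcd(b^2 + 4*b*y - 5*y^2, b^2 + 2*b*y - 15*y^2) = b + 5*y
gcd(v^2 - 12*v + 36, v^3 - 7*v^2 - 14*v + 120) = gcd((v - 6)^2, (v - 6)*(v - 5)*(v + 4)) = v - 6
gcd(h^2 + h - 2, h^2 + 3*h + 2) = h + 2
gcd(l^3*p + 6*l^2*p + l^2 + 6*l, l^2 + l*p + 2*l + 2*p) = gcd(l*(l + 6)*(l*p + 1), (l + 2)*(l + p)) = 1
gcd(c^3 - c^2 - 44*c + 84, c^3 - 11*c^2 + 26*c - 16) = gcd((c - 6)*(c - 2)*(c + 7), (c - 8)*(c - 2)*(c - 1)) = c - 2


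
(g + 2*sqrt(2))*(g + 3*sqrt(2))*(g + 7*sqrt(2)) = g^3 + 12*sqrt(2)*g^2 + 82*g + 84*sqrt(2)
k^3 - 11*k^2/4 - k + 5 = (k - 2)^2*(k + 5/4)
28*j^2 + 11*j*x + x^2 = (4*j + x)*(7*j + x)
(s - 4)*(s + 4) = s^2 - 16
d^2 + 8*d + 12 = (d + 2)*(d + 6)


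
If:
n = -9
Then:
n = -9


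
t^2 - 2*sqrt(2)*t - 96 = (t - 8*sqrt(2))*(t + 6*sqrt(2))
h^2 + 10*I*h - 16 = (h + 2*I)*(h + 8*I)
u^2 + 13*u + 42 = (u + 6)*(u + 7)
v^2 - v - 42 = (v - 7)*(v + 6)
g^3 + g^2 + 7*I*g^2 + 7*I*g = g*(g + 1)*(g + 7*I)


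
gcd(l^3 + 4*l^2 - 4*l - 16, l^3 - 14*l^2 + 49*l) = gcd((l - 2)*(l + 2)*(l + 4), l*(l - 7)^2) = 1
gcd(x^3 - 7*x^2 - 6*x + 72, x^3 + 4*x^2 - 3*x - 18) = x + 3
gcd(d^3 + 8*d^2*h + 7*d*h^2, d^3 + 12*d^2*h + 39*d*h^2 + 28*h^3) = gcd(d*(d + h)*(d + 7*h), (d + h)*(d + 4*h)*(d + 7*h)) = d^2 + 8*d*h + 7*h^2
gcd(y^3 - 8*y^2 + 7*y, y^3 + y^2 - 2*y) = y^2 - y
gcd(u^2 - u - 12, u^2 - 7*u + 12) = u - 4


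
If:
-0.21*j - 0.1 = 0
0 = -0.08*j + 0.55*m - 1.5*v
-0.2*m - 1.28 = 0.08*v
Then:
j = -0.48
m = -5.59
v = -2.02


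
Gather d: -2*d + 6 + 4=10 - 2*d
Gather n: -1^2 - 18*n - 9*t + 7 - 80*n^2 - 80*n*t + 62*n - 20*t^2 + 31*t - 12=-80*n^2 + n*(44 - 80*t) - 20*t^2 + 22*t - 6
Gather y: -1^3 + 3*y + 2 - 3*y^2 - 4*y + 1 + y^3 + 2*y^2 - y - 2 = y^3 - y^2 - 2*y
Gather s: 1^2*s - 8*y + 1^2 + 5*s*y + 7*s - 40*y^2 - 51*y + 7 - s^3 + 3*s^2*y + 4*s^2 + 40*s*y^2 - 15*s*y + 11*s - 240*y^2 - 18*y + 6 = -s^3 + s^2*(3*y + 4) + s*(40*y^2 - 10*y + 19) - 280*y^2 - 77*y + 14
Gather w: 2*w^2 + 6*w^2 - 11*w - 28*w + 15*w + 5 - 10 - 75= 8*w^2 - 24*w - 80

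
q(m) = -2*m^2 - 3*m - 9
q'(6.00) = -27.00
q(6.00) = -99.00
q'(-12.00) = 45.00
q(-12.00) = -261.00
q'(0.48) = -4.92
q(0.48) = -10.90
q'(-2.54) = 7.16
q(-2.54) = -14.28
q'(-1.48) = 2.92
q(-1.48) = -8.94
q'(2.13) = -11.52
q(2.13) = -24.46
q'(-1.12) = 1.48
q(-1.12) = -8.15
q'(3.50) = -17.00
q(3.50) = -44.00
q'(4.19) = -19.76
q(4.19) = -56.68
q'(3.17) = -15.68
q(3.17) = -38.61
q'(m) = -4*m - 3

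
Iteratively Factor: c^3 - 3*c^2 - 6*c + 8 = (c + 2)*(c^2 - 5*c + 4) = (c - 4)*(c + 2)*(c - 1)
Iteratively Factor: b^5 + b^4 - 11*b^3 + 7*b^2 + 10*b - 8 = (b - 2)*(b^4 + 3*b^3 - 5*b^2 - 3*b + 4) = (b - 2)*(b - 1)*(b^3 + 4*b^2 - b - 4) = (b - 2)*(b - 1)*(b + 1)*(b^2 + 3*b - 4) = (b - 2)*(b - 1)*(b + 1)*(b + 4)*(b - 1)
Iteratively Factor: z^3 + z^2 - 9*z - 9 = (z - 3)*(z^2 + 4*z + 3) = (z - 3)*(z + 3)*(z + 1)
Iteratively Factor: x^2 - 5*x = (x - 5)*(x)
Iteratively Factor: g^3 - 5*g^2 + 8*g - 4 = (g - 1)*(g^2 - 4*g + 4) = (g - 2)*(g - 1)*(g - 2)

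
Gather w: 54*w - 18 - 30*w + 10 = 24*w - 8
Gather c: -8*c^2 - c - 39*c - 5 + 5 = -8*c^2 - 40*c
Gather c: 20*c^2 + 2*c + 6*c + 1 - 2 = 20*c^2 + 8*c - 1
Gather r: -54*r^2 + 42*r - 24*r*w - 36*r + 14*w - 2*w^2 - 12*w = -54*r^2 + r*(6 - 24*w) - 2*w^2 + 2*w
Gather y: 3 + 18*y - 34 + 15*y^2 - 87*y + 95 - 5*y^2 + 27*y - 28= 10*y^2 - 42*y + 36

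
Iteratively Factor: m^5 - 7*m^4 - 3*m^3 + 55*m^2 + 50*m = (m + 2)*(m^4 - 9*m^3 + 15*m^2 + 25*m) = m*(m + 2)*(m^3 - 9*m^2 + 15*m + 25) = m*(m - 5)*(m + 2)*(m^2 - 4*m - 5) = m*(m - 5)*(m + 1)*(m + 2)*(m - 5)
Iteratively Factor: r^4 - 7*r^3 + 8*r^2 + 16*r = (r + 1)*(r^3 - 8*r^2 + 16*r) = (r - 4)*(r + 1)*(r^2 - 4*r) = (r - 4)^2*(r + 1)*(r)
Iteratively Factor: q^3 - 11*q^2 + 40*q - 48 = (q - 4)*(q^2 - 7*q + 12) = (q - 4)^2*(q - 3)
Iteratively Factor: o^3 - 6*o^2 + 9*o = (o)*(o^2 - 6*o + 9) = o*(o - 3)*(o - 3)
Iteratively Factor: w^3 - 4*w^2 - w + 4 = (w - 4)*(w^2 - 1) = (w - 4)*(w - 1)*(w + 1)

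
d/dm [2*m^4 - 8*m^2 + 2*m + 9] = 8*m^3 - 16*m + 2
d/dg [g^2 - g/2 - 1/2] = 2*g - 1/2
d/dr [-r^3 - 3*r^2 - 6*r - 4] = -3*r^2 - 6*r - 6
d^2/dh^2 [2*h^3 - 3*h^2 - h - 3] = 12*h - 6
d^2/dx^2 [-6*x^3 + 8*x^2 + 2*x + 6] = 16 - 36*x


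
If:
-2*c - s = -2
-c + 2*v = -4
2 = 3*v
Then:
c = 16/3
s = -26/3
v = 2/3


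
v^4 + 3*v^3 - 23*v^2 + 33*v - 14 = (v - 2)*(v - 1)^2*(v + 7)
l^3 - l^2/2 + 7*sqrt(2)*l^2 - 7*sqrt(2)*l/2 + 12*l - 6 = (l - 1/2)*(l + sqrt(2))*(l + 6*sqrt(2))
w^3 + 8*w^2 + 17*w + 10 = (w + 1)*(w + 2)*(w + 5)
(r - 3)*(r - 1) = r^2 - 4*r + 3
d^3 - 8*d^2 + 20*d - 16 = (d - 4)*(d - 2)^2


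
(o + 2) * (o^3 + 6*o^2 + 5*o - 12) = o^4 + 8*o^3 + 17*o^2 - 2*o - 24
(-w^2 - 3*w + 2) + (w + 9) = -w^2 - 2*w + 11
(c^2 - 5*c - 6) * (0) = 0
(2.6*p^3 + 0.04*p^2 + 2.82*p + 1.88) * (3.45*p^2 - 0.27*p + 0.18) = 8.97*p^5 - 0.564*p^4 + 10.1862*p^3 + 5.7318*p^2 - 1.11022302462516e-16*p + 0.3384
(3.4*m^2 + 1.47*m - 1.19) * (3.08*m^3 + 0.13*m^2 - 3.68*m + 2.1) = 10.472*m^5 + 4.9696*m^4 - 15.9861*m^3 + 1.5757*m^2 + 7.4662*m - 2.499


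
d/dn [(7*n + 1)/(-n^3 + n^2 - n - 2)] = (-7*n^3 + 7*n^2 - 7*n + (7*n + 1)*(3*n^2 - 2*n + 1) - 14)/(n^3 - n^2 + n + 2)^2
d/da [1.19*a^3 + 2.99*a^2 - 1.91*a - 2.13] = 3.57*a^2 + 5.98*a - 1.91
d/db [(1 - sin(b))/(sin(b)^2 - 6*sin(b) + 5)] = cos(b)/(sin(b) - 5)^2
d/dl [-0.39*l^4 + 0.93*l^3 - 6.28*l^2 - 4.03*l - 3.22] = -1.56*l^3 + 2.79*l^2 - 12.56*l - 4.03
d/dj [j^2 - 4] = 2*j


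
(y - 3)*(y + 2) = y^2 - y - 6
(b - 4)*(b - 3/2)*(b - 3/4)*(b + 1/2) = b^4 - 23*b^3/4 + 7*b^2 + 9*b/16 - 9/4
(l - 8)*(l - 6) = l^2 - 14*l + 48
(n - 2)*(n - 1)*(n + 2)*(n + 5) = n^4 + 4*n^3 - 9*n^2 - 16*n + 20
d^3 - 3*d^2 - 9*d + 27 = (d - 3)^2*(d + 3)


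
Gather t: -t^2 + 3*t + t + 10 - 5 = -t^2 + 4*t + 5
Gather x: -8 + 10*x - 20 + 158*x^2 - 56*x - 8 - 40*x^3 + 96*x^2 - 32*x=-40*x^3 + 254*x^2 - 78*x - 36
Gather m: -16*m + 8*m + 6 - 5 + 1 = 2 - 8*m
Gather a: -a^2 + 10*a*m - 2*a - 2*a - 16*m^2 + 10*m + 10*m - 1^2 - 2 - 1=-a^2 + a*(10*m - 4) - 16*m^2 + 20*m - 4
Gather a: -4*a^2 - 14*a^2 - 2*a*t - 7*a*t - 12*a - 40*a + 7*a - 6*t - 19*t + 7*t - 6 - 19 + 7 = -18*a^2 + a*(-9*t - 45) - 18*t - 18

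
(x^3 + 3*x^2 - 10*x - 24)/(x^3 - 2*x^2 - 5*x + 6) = (x + 4)/(x - 1)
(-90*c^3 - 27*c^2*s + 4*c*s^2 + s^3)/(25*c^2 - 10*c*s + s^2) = (18*c^2 + 9*c*s + s^2)/(-5*c + s)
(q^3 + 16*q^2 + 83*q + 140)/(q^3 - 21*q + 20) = (q^2 + 11*q + 28)/(q^2 - 5*q + 4)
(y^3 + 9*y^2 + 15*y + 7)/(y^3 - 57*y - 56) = (y + 1)/(y - 8)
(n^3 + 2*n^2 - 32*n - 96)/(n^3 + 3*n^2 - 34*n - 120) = (n + 4)/(n + 5)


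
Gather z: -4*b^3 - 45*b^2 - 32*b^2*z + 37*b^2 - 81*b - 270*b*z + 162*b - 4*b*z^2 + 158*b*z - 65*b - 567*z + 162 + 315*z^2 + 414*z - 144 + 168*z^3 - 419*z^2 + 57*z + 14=-4*b^3 - 8*b^2 + 16*b + 168*z^3 + z^2*(-4*b - 104) + z*(-32*b^2 - 112*b - 96) + 32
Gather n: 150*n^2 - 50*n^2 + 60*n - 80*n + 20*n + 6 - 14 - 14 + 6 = 100*n^2 - 16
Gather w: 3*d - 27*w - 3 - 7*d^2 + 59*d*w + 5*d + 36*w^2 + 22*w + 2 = -7*d^2 + 8*d + 36*w^2 + w*(59*d - 5) - 1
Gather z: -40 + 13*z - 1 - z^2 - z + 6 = -z^2 + 12*z - 35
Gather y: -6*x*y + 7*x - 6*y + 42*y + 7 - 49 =7*x + y*(36 - 6*x) - 42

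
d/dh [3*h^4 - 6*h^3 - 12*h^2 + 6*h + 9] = 12*h^3 - 18*h^2 - 24*h + 6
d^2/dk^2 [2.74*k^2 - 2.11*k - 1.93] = 5.48000000000000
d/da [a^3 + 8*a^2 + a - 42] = 3*a^2 + 16*a + 1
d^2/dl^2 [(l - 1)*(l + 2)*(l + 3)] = 6*l + 8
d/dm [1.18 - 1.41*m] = -1.41000000000000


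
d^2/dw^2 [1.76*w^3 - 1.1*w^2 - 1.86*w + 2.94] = 10.56*w - 2.2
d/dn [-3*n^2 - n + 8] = -6*n - 1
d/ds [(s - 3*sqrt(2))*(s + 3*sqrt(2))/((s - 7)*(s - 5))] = 2*(-6*s^2 + 53*s - 108)/(s^4 - 24*s^3 + 214*s^2 - 840*s + 1225)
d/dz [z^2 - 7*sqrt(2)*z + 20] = 2*z - 7*sqrt(2)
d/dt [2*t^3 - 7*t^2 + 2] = 2*t*(3*t - 7)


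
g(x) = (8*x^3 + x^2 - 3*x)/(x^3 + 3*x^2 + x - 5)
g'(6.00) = 0.29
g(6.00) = 5.37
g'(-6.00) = 1.50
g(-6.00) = 14.07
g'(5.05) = 0.35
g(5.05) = 5.07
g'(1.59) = -0.65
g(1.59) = 3.65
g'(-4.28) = 3.77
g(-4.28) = 18.21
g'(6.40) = 0.27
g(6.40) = 5.48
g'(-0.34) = 0.20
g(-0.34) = -0.16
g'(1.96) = 0.30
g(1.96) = 3.63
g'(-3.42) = 5.79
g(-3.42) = 22.36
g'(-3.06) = 5.41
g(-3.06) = 24.44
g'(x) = (-3*x^2 - 6*x - 1)*(8*x^3 + x^2 - 3*x)/(x^3 + 3*x^2 + x - 5)^2 + (24*x^2 + 2*x - 3)/(x^3 + 3*x^2 + x - 5) = (23*x^4 + 22*x^3 - 110*x^2 - 10*x + 15)/(x^6 + 6*x^5 + 11*x^4 - 4*x^3 - 29*x^2 - 10*x + 25)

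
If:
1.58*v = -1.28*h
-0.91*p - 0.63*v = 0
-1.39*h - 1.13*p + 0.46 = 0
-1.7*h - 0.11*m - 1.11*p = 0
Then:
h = 0.23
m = -4.80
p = 0.13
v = -0.18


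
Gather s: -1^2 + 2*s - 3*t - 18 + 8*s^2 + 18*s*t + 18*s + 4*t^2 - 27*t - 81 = 8*s^2 + s*(18*t + 20) + 4*t^2 - 30*t - 100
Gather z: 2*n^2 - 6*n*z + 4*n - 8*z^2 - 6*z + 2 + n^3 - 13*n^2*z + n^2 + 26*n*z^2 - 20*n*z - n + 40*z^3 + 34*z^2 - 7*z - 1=n^3 + 3*n^2 + 3*n + 40*z^3 + z^2*(26*n + 26) + z*(-13*n^2 - 26*n - 13) + 1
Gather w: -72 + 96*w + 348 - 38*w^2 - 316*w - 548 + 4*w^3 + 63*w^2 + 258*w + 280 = 4*w^3 + 25*w^2 + 38*w + 8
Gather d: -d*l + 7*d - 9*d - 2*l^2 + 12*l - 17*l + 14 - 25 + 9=d*(-l - 2) - 2*l^2 - 5*l - 2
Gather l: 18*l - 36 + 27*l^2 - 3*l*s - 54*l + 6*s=27*l^2 + l*(-3*s - 36) + 6*s - 36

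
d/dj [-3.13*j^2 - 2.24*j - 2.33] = -6.26*j - 2.24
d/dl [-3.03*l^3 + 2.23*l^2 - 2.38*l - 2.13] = -9.09*l^2 + 4.46*l - 2.38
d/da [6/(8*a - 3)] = -48/(8*a - 3)^2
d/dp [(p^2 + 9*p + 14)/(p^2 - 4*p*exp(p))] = (p*(p - 4*exp(p))*(2*p + 9) + 2*(p^2 + 9*p + 14)*(2*p*exp(p) - p + 2*exp(p)))/(p^2*(p - 4*exp(p))^2)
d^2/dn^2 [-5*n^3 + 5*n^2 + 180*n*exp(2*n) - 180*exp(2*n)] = 720*n*exp(2*n) - 30*n + 10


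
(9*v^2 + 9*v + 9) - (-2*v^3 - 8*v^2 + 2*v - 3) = 2*v^3 + 17*v^2 + 7*v + 12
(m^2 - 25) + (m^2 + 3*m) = 2*m^2 + 3*m - 25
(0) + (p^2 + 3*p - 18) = p^2 + 3*p - 18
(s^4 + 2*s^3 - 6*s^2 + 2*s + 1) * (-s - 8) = -s^5 - 10*s^4 - 10*s^3 + 46*s^2 - 17*s - 8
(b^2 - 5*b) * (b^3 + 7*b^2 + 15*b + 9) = b^5 + 2*b^4 - 20*b^3 - 66*b^2 - 45*b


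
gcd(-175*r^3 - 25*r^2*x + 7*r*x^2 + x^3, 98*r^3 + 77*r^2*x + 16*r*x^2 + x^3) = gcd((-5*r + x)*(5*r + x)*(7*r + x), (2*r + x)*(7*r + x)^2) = 7*r + x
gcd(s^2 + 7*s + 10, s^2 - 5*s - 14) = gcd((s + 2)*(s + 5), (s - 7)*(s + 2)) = s + 2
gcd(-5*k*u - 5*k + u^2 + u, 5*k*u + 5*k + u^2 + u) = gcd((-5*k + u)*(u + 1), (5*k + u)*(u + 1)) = u + 1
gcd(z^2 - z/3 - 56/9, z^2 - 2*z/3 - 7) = z + 7/3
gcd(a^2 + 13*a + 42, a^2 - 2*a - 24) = 1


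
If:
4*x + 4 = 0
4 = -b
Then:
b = -4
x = -1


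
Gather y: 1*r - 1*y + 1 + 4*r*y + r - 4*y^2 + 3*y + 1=2*r - 4*y^2 + y*(4*r + 2) + 2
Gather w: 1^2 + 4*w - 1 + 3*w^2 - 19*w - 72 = 3*w^2 - 15*w - 72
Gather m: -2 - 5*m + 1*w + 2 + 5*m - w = 0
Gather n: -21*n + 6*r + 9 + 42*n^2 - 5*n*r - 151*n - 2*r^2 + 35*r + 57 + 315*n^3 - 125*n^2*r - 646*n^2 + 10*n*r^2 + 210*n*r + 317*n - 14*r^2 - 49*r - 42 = 315*n^3 + n^2*(-125*r - 604) + n*(10*r^2 + 205*r + 145) - 16*r^2 - 8*r + 24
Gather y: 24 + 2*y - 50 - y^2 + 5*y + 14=-y^2 + 7*y - 12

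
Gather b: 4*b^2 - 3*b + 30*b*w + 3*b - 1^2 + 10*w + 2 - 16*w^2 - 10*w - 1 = 4*b^2 + 30*b*w - 16*w^2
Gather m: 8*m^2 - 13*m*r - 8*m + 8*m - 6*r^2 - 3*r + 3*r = 8*m^2 - 13*m*r - 6*r^2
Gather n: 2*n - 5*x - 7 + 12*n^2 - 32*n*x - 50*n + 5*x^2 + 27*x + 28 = 12*n^2 + n*(-32*x - 48) + 5*x^2 + 22*x + 21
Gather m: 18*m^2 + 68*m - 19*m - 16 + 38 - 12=18*m^2 + 49*m + 10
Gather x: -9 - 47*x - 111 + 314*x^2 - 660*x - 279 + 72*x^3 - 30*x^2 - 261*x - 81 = 72*x^3 + 284*x^2 - 968*x - 480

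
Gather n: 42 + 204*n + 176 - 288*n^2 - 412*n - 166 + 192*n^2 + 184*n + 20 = -96*n^2 - 24*n + 72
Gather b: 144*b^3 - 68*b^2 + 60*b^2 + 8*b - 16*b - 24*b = 144*b^3 - 8*b^2 - 32*b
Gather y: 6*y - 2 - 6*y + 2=0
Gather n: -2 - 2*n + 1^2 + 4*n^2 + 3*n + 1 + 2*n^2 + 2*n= 6*n^2 + 3*n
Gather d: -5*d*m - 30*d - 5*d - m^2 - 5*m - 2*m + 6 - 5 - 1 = d*(-5*m - 35) - m^2 - 7*m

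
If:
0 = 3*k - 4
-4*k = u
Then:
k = 4/3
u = -16/3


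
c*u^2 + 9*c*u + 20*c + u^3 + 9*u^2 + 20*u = (c + u)*(u + 4)*(u + 5)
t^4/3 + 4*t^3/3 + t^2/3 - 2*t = t*(t/3 + 1)*(t - 1)*(t + 2)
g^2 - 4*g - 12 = (g - 6)*(g + 2)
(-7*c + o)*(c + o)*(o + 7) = -7*c^2*o - 49*c^2 - 6*c*o^2 - 42*c*o + o^3 + 7*o^2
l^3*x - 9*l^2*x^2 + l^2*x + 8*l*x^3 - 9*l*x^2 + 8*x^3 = (l - 8*x)*(l - x)*(l*x + x)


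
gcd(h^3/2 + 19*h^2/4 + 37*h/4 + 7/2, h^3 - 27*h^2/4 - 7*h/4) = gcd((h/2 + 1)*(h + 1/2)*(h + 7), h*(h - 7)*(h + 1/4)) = 1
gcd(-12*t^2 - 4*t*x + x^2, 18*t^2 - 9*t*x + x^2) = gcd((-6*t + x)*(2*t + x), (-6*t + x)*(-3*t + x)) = -6*t + x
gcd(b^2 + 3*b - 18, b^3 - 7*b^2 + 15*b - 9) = b - 3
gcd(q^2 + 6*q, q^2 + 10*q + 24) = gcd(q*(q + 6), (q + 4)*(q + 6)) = q + 6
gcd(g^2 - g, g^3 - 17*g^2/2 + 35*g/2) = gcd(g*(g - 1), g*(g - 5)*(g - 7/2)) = g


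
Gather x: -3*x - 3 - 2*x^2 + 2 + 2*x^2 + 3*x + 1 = 0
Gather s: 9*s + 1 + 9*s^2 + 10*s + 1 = 9*s^2 + 19*s + 2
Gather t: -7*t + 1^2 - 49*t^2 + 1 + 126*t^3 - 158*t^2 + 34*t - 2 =126*t^3 - 207*t^2 + 27*t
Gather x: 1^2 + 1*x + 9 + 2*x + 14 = 3*x + 24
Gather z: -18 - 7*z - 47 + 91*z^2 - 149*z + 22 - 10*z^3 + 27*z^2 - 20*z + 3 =-10*z^3 + 118*z^2 - 176*z - 40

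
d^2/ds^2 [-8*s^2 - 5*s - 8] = -16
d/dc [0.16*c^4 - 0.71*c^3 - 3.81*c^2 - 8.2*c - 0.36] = 0.64*c^3 - 2.13*c^2 - 7.62*c - 8.2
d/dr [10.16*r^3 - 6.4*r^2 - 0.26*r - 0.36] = 30.48*r^2 - 12.8*r - 0.26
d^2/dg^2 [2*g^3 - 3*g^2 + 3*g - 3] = 12*g - 6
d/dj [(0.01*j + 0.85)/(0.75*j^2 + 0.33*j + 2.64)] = (0.0075*j^2 + 0.0033*j - (0.01*j + 0.85)*(1.5*j + 0.33) + 0.0264)/(0.75*j^2 + 0.33*j + 2.64)^2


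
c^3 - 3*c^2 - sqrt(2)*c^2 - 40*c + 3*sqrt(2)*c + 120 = (c - 3)*(c - 5*sqrt(2))*(c + 4*sqrt(2))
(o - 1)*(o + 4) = o^2 + 3*o - 4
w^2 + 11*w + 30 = (w + 5)*(w + 6)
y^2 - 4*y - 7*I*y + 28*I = (y - 4)*(y - 7*I)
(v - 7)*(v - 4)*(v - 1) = v^3 - 12*v^2 + 39*v - 28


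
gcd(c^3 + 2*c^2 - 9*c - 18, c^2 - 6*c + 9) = c - 3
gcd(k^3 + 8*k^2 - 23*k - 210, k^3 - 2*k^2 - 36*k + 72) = k + 6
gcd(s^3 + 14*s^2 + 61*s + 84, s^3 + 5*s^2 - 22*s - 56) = s + 7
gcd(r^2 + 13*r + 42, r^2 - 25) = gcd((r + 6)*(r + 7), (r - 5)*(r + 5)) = 1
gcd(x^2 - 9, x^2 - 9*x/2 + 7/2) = 1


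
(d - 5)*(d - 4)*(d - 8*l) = d^3 - 8*d^2*l - 9*d^2 + 72*d*l + 20*d - 160*l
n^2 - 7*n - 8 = (n - 8)*(n + 1)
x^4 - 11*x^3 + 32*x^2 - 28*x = x*(x - 7)*(x - 2)^2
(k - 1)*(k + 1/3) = k^2 - 2*k/3 - 1/3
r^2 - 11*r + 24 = (r - 8)*(r - 3)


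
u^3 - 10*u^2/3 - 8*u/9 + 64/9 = (u - 8/3)*(u - 2)*(u + 4/3)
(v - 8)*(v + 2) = v^2 - 6*v - 16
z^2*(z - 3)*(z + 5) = z^4 + 2*z^3 - 15*z^2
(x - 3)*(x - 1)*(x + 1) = x^3 - 3*x^2 - x + 3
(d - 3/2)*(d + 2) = d^2 + d/2 - 3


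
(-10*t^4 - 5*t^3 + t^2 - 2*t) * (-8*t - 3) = 80*t^5 + 70*t^4 + 7*t^3 + 13*t^2 + 6*t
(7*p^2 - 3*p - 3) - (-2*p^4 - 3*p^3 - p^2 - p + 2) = 2*p^4 + 3*p^3 + 8*p^2 - 2*p - 5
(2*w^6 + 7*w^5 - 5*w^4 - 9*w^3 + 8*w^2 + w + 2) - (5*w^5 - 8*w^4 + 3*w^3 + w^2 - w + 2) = 2*w^6 + 2*w^5 + 3*w^4 - 12*w^3 + 7*w^2 + 2*w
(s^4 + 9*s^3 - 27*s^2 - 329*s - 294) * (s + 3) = s^5 + 12*s^4 - 410*s^2 - 1281*s - 882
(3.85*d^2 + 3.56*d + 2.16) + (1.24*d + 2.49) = 3.85*d^2 + 4.8*d + 4.65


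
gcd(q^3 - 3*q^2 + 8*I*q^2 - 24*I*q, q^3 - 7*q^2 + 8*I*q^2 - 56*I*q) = q^2 + 8*I*q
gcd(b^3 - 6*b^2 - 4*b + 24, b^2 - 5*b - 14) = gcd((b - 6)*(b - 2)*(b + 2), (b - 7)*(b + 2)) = b + 2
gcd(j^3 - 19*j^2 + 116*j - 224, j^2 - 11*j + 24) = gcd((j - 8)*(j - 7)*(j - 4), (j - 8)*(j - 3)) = j - 8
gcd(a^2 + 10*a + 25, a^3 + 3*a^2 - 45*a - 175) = a^2 + 10*a + 25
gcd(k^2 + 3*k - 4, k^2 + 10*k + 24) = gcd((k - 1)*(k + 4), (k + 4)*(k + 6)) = k + 4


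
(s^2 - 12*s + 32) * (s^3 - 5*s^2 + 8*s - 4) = s^5 - 17*s^4 + 100*s^3 - 260*s^2 + 304*s - 128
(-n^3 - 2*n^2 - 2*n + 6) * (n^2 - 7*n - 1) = -n^5 + 5*n^4 + 13*n^3 + 22*n^2 - 40*n - 6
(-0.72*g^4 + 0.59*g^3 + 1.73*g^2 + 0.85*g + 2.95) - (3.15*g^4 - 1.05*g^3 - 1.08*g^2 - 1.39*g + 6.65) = -3.87*g^4 + 1.64*g^3 + 2.81*g^2 + 2.24*g - 3.7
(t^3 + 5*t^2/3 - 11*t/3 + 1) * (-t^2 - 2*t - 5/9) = -t^5 - 11*t^4/3 - 2*t^3/9 + 146*t^2/27 + t/27 - 5/9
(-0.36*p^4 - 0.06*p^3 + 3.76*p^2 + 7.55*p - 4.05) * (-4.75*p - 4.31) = 1.71*p^5 + 1.8366*p^4 - 17.6014*p^3 - 52.0681*p^2 - 13.303*p + 17.4555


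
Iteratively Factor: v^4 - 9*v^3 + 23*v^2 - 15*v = (v - 3)*(v^3 - 6*v^2 + 5*v) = (v - 5)*(v - 3)*(v^2 - v) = (v - 5)*(v - 3)*(v - 1)*(v)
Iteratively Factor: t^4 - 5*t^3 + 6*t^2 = (t)*(t^3 - 5*t^2 + 6*t) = t*(t - 3)*(t^2 - 2*t) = t^2*(t - 3)*(t - 2)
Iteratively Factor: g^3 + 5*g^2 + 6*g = (g + 2)*(g^2 + 3*g) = (g + 2)*(g + 3)*(g)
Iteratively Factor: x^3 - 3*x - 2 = (x - 2)*(x^2 + 2*x + 1) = (x - 2)*(x + 1)*(x + 1)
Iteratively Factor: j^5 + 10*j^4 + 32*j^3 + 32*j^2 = (j)*(j^4 + 10*j^3 + 32*j^2 + 32*j) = j*(j + 4)*(j^3 + 6*j^2 + 8*j) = j*(j + 4)^2*(j^2 + 2*j) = j^2*(j + 4)^2*(j + 2)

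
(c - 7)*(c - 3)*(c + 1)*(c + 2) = c^4 - 7*c^3 - 7*c^2 + 43*c + 42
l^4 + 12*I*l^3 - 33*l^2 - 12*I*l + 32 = (l + 4*I)*(l + 8*I)*(-I*l - I)*(I*l - I)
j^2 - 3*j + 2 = (j - 2)*(j - 1)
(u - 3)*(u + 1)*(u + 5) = u^3 + 3*u^2 - 13*u - 15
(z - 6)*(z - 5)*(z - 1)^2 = z^4 - 13*z^3 + 53*z^2 - 71*z + 30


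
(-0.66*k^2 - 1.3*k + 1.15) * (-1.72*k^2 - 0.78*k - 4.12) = 1.1352*k^4 + 2.7508*k^3 + 1.7552*k^2 + 4.459*k - 4.738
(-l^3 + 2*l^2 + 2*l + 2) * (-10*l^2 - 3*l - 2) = 10*l^5 - 17*l^4 - 24*l^3 - 30*l^2 - 10*l - 4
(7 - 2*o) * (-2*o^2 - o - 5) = 4*o^3 - 12*o^2 + 3*o - 35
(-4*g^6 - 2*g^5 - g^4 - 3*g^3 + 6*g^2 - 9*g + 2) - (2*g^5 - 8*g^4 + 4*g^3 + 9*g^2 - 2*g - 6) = -4*g^6 - 4*g^5 + 7*g^4 - 7*g^3 - 3*g^2 - 7*g + 8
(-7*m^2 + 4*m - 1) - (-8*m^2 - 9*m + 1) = m^2 + 13*m - 2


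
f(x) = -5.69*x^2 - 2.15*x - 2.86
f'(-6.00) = 66.13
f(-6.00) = -194.80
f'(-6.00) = 66.13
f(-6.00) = -194.80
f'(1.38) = -17.85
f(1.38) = -16.66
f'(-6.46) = 71.36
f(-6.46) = -226.42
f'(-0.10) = -1.01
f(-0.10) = -2.70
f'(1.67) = -21.15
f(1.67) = -22.32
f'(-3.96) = 42.91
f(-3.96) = -83.57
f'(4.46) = -52.90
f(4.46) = -125.63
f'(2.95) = -35.72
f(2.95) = -58.72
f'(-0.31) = 1.38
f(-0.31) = -2.74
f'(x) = -11.38*x - 2.15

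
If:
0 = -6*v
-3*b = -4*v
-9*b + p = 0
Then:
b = 0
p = 0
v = 0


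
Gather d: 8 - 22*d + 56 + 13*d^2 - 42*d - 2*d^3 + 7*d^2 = -2*d^3 + 20*d^2 - 64*d + 64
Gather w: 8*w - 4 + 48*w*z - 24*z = w*(48*z + 8) - 24*z - 4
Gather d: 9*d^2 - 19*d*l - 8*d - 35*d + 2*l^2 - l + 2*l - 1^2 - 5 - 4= 9*d^2 + d*(-19*l - 43) + 2*l^2 + l - 10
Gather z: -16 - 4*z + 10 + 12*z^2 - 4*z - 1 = 12*z^2 - 8*z - 7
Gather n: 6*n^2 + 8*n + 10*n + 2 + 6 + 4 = 6*n^2 + 18*n + 12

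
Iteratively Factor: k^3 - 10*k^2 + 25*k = (k - 5)*(k^2 - 5*k) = k*(k - 5)*(k - 5)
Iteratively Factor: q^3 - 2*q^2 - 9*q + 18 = (q - 2)*(q^2 - 9) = (q - 2)*(q + 3)*(q - 3)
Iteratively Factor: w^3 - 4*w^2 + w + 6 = (w + 1)*(w^2 - 5*w + 6) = (w - 2)*(w + 1)*(w - 3)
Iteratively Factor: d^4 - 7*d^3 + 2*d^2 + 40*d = (d)*(d^3 - 7*d^2 + 2*d + 40) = d*(d - 5)*(d^2 - 2*d - 8) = d*(d - 5)*(d - 4)*(d + 2)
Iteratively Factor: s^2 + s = (s + 1)*(s)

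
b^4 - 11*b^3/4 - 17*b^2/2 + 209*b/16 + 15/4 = (b - 4)*(b - 3/2)*(b + 1/4)*(b + 5/2)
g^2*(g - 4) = g^3 - 4*g^2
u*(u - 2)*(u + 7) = u^3 + 5*u^2 - 14*u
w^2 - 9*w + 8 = (w - 8)*(w - 1)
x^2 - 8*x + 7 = (x - 7)*(x - 1)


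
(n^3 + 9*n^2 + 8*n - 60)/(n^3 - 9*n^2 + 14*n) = (n^2 + 11*n + 30)/(n*(n - 7))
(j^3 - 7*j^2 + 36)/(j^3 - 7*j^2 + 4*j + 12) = (j^2 - j - 6)/(j^2 - j - 2)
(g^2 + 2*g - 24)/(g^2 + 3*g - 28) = (g + 6)/(g + 7)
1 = 1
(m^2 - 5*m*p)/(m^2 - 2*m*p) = (m - 5*p)/(m - 2*p)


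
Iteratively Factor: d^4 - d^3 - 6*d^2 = (d)*(d^3 - d^2 - 6*d) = d^2*(d^2 - d - 6) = d^2*(d - 3)*(d + 2)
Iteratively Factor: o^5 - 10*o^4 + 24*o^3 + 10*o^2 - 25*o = (o - 5)*(o^4 - 5*o^3 - o^2 + 5*o) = o*(o - 5)*(o^3 - 5*o^2 - o + 5) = o*(o - 5)*(o - 1)*(o^2 - 4*o - 5) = o*(o - 5)^2*(o - 1)*(o + 1)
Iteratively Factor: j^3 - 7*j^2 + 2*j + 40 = (j - 4)*(j^2 - 3*j - 10) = (j - 4)*(j + 2)*(j - 5)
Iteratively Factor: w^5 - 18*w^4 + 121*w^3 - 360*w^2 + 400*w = (w - 5)*(w^4 - 13*w^3 + 56*w^2 - 80*w) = (w - 5)*(w - 4)*(w^3 - 9*w^2 + 20*w) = (w - 5)*(w - 4)^2*(w^2 - 5*w) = w*(w - 5)*(w - 4)^2*(w - 5)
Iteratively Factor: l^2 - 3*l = (l)*(l - 3)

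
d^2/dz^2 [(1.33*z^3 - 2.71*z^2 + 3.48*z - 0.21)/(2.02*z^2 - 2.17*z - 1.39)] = (24.6359780000001*z^3 - 26.726058*z^2 + 79.568106*z - 34.622444)/(8.242408*z^6 - 26.563404*z^5 + 11.520666*z^4 + 26.339243*z^3 - 7.927587*z^2 - 12.577971*z - 2.685619)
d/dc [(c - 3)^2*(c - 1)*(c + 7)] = 4*c^3 - 68*c + 96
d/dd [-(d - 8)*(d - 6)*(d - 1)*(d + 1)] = -4*d^3 + 42*d^2 - 94*d - 14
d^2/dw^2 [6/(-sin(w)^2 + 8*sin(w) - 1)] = 12*(2*sin(w)^4 - 12*sin(w)^3 + 27*sin(w)^2 + 28*sin(w) - 63)/(sin(w)^2 - 8*sin(w) + 1)^3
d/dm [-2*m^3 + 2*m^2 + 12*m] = -6*m^2 + 4*m + 12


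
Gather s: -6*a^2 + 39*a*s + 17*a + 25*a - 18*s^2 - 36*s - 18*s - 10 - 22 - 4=-6*a^2 + 42*a - 18*s^2 + s*(39*a - 54) - 36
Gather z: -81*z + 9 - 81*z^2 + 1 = -81*z^2 - 81*z + 10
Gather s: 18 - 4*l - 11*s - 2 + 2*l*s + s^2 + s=-4*l + s^2 + s*(2*l - 10) + 16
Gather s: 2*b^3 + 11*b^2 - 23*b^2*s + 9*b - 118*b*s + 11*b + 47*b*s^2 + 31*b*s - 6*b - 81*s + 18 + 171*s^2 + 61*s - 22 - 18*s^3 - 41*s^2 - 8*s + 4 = 2*b^3 + 11*b^2 + 14*b - 18*s^3 + s^2*(47*b + 130) + s*(-23*b^2 - 87*b - 28)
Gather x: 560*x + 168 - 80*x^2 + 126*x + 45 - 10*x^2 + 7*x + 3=-90*x^2 + 693*x + 216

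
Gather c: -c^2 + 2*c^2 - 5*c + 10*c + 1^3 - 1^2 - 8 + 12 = c^2 + 5*c + 4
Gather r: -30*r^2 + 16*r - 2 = -30*r^2 + 16*r - 2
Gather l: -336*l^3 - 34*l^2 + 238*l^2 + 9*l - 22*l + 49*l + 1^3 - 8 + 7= -336*l^3 + 204*l^2 + 36*l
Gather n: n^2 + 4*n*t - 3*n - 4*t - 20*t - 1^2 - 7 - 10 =n^2 + n*(4*t - 3) - 24*t - 18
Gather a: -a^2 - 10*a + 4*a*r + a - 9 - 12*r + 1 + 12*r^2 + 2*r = -a^2 + a*(4*r - 9) + 12*r^2 - 10*r - 8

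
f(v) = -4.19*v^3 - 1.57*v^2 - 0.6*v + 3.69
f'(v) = -12.57*v^2 - 3.14*v - 0.6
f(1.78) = -25.98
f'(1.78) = -46.02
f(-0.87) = 5.78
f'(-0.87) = -7.38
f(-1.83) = 25.21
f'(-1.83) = -36.95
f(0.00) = 3.69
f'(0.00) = -0.60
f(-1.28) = 10.67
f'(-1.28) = -17.18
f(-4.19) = 286.86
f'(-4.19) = -208.12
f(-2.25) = 44.82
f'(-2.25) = -57.17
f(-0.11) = 3.74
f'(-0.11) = -0.41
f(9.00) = -3183.39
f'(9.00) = -1047.03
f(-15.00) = 13800.69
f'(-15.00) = -2781.75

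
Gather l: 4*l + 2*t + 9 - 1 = 4*l + 2*t + 8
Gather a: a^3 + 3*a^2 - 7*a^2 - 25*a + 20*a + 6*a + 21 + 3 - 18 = a^3 - 4*a^2 + a + 6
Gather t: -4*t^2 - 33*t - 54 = -4*t^2 - 33*t - 54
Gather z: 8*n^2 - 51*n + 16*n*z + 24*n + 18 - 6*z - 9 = 8*n^2 - 27*n + z*(16*n - 6) + 9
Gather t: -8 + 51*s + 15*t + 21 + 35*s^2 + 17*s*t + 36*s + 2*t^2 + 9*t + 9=35*s^2 + 87*s + 2*t^2 + t*(17*s + 24) + 22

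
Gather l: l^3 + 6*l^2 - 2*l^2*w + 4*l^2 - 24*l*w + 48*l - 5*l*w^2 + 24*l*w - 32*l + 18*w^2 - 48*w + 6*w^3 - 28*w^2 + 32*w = l^3 + l^2*(10 - 2*w) + l*(16 - 5*w^2) + 6*w^3 - 10*w^2 - 16*w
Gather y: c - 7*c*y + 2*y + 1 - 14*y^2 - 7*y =c - 14*y^2 + y*(-7*c - 5) + 1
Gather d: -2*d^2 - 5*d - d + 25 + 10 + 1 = -2*d^2 - 6*d + 36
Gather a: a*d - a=a*(d - 1)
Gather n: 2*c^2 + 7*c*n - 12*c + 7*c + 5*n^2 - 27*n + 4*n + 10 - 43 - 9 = 2*c^2 - 5*c + 5*n^2 + n*(7*c - 23) - 42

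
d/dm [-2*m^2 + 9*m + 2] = 9 - 4*m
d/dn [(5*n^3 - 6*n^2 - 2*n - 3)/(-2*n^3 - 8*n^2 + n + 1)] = (-52*n^4 + 2*n^3 - 25*n^2 - 60*n + 1)/(4*n^6 + 32*n^5 + 60*n^4 - 20*n^3 - 15*n^2 + 2*n + 1)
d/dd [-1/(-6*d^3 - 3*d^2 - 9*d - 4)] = 3*(-6*d^2 - 2*d - 3)/(6*d^3 + 3*d^2 + 9*d + 4)^2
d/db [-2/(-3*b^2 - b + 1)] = 2*(-6*b - 1)/(3*b^2 + b - 1)^2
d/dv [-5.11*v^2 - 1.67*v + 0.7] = -10.22*v - 1.67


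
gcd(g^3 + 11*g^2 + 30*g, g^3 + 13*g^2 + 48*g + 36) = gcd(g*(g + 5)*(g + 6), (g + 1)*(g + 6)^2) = g + 6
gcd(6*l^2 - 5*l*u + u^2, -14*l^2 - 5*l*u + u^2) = 1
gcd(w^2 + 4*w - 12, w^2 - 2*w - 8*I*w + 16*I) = w - 2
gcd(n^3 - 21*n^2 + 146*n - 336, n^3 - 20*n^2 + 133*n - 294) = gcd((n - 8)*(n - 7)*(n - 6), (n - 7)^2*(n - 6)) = n^2 - 13*n + 42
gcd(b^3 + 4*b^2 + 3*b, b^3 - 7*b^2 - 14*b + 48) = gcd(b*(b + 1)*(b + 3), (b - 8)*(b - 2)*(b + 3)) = b + 3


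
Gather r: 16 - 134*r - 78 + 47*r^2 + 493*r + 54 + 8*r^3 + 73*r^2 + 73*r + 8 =8*r^3 + 120*r^2 + 432*r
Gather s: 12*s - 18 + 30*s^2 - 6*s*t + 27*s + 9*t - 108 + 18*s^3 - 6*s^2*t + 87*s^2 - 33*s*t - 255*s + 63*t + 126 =18*s^3 + s^2*(117 - 6*t) + s*(-39*t - 216) + 72*t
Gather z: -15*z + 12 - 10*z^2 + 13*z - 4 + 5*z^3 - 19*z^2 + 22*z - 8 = 5*z^3 - 29*z^2 + 20*z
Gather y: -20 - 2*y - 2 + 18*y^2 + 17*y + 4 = 18*y^2 + 15*y - 18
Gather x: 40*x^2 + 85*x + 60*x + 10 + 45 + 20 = 40*x^2 + 145*x + 75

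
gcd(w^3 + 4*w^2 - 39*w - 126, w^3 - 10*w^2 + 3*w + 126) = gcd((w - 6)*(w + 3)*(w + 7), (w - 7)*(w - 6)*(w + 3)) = w^2 - 3*w - 18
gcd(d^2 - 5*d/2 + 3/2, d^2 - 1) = d - 1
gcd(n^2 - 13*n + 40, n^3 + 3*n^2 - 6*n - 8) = 1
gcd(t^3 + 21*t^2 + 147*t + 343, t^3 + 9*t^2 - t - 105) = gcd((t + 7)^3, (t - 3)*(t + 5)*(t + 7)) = t + 7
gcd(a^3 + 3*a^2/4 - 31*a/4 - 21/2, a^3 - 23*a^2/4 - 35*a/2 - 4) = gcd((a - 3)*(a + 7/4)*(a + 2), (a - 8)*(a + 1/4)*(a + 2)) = a + 2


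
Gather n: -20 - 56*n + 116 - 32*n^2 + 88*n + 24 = -32*n^2 + 32*n + 120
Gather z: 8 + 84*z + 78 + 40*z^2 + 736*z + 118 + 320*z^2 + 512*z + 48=360*z^2 + 1332*z + 252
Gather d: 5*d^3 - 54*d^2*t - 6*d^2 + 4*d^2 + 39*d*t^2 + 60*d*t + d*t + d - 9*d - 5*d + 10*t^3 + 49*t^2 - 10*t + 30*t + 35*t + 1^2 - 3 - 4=5*d^3 + d^2*(-54*t - 2) + d*(39*t^2 + 61*t - 13) + 10*t^3 + 49*t^2 + 55*t - 6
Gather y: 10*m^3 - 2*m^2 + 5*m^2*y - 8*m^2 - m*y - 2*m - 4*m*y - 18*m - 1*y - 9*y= 10*m^3 - 10*m^2 - 20*m + y*(5*m^2 - 5*m - 10)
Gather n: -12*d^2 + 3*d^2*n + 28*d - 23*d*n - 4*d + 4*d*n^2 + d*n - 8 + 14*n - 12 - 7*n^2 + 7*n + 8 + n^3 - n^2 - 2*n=-12*d^2 + 24*d + n^3 + n^2*(4*d - 8) + n*(3*d^2 - 22*d + 19) - 12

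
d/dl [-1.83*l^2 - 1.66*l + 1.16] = -3.66*l - 1.66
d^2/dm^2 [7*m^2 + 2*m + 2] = 14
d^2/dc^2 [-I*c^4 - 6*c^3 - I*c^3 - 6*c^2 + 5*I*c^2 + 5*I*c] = -12*I*c^2 - 6*c*(6 + I) - 12 + 10*I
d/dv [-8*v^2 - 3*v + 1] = -16*v - 3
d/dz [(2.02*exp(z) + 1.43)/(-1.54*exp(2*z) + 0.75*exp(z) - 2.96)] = (3.1108*exp(2*z) + 4.4044*exp(z) - 7.0517)*exp(z)/(2.3716*exp(4*z) - 2.31*exp(3*z) + 9.6793*exp(2*z) - 4.44*exp(z) + 8.7616)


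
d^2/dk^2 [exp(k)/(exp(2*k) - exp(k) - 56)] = ((3 - 8*exp(k))*(-exp(2*k) + exp(k) + 56)*exp(k) - 2*(2*exp(k) - 1)^2*exp(2*k) - (-exp(2*k) + exp(k) + 56)^2)*exp(k)/(-exp(2*k) + exp(k) + 56)^3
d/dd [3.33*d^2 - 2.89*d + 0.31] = 6.66*d - 2.89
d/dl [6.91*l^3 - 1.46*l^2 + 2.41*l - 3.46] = 20.73*l^2 - 2.92*l + 2.41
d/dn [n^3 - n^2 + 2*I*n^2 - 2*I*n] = 3*n^2 + n*(-2 + 4*I) - 2*I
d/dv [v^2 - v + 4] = 2*v - 1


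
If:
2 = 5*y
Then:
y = 2/5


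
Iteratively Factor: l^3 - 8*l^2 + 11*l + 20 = (l - 5)*(l^2 - 3*l - 4) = (l - 5)*(l + 1)*(l - 4)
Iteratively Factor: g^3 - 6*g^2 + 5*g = (g - 1)*(g^2 - 5*g) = g*(g - 1)*(g - 5)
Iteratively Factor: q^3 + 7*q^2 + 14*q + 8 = (q + 1)*(q^2 + 6*q + 8) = (q + 1)*(q + 4)*(q + 2)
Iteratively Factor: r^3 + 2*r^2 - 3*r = (r - 1)*(r^2 + 3*r) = r*(r - 1)*(r + 3)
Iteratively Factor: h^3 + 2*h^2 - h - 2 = (h + 2)*(h^2 - 1) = (h - 1)*(h + 2)*(h + 1)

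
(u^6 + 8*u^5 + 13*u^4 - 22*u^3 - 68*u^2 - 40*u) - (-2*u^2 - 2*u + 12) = u^6 + 8*u^5 + 13*u^4 - 22*u^3 - 66*u^2 - 38*u - 12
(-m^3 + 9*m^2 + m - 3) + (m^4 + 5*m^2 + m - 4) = m^4 - m^3 + 14*m^2 + 2*m - 7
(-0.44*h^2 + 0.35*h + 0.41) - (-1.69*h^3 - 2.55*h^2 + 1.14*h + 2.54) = 1.69*h^3 + 2.11*h^2 - 0.79*h - 2.13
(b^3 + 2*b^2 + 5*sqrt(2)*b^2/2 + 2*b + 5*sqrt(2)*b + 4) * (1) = b^3 + 2*b^2 + 5*sqrt(2)*b^2/2 + 2*b + 5*sqrt(2)*b + 4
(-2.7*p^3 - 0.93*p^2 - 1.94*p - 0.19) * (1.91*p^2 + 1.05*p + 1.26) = -5.157*p^5 - 4.6113*p^4 - 8.0839*p^3 - 3.5717*p^2 - 2.6439*p - 0.2394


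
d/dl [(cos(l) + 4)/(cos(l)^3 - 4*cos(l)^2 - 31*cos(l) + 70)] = (-61*cos(l)/2 + 4*cos(2*l) + cos(3*l)/2 - 190)*sin(l)/(cos(l)^3 - 4*cos(l)^2 - 31*cos(l) + 70)^2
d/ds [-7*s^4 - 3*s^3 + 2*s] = -28*s^3 - 9*s^2 + 2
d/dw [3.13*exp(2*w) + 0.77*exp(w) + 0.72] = (6.26*exp(w) + 0.77)*exp(w)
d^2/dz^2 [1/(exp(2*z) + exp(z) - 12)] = (2*(2*exp(z) + 1)^2*exp(z) - (4*exp(z) + 1)*(exp(2*z) + exp(z) - 12))*exp(z)/(exp(2*z) + exp(z) - 12)^3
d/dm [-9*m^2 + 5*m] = 5 - 18*m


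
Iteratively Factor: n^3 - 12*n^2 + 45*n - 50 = (n - 2)*(n^2 - 10*n + 25) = (n - 5)*(n - 2)*(n - 5)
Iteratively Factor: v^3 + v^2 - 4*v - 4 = (v + 1)*(v^2 - 4) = (v + 1)*(v + 2)*(v - 2)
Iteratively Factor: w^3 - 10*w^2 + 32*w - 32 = (w - 4)*(w^2 - 6*w + 8) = (w - 4)^2*(w - 2)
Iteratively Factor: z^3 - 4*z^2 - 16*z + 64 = (z + 4)*(z^2 - 8*z + 16) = (z - 4)*(z + 4)*(z - 4)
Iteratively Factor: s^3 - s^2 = (s - 1)*(s^2) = s*(s - 1)*(s)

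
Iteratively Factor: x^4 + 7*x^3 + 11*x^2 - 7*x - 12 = (x + 3)*(x^3 + 4*x^2 - x - 4) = (x - 1)*(x + 3)*(x^2 + 5*x + 4) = (x - 1)*(x + 1)*(x + 3)*(x + 4)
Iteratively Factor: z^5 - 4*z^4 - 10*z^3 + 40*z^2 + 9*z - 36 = (z + 3)*(z^4 - 7*z^3 + 11*z^2 + 7*z - 12) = (z - 4)*(z + 3)*(z^3 - 3*z^2 - z + 3) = (z - 4)*(z + 1)*(z + 3)*(z^2 - 4*z + 3) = (z - 4)*(z - 3)*(z + 1)*(z + 3)*(z - 1)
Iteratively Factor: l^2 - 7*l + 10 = (l - 2)*(l - 5)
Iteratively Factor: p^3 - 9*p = (p + 3)*(p^2 - 3*p) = p*(p + 3)*(p - 3)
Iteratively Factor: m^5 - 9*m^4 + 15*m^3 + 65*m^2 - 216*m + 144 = (m - 4)*(m^4 - 5*m^3 - 5*m^2 + 45*m - 36) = (m - 4)*(m + 3)*(m^3 - 8*m^2 + 19*m - 12) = (m - 4)*(m - 1)*(m + 3)*(m^2 - 7*m + 12) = (m - 4)*(m - 3)*(m - 1)*(m + 3)*(m - 4)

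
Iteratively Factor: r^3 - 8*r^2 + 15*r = (r)*(r^2 - 8*r + 15) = r*(r - 3)*(r - 5)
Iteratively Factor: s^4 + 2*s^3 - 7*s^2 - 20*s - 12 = (s - 3)*(s^3 + 5*s^2 + 8*s + 4) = (s - 3)*(s + 2)*(s^2 + 3*s + 2) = (s - 3)*(s + 1)*(s + 2)*(s + 2)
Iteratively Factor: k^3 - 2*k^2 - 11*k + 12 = (k - 4)*(k^2 + 2*k - 3) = (k - 4)*(k - 1)*(k + 3)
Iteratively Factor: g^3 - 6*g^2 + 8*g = (g)*(g^2 - 6*g + 8) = g*(g - 2)*(g - 4)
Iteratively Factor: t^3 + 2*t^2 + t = (t + 1)*(t^2 + t) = t*(t + 1)*(t + 1)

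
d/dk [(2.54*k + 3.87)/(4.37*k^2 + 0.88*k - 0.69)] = (11.0998*k^2 + 2.2352*k - (2.54*k + 3.87)*(8.74*k + 0.88) - 1.7526)/(4.37*k^2 + 0.88*k - 0.69)^2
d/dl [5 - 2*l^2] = -4*l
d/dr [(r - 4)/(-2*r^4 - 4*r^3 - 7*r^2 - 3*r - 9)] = (-2*r^4 - 4*r^3 - 7*r^2 - 3*r + (r - 4)*(8*r^3 + 12*r^2 + 14*r + 3) - 9)/(2*r^4 + 4*r^3 + 7*r^2 + 3*r + 9)^2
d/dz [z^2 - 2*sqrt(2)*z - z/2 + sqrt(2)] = 2*z - 2*sqrt(2) - 1/2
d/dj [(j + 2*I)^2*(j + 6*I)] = (j + 2*I)*(3*j + 14*I)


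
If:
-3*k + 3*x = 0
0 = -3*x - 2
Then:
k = -2/3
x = -2/3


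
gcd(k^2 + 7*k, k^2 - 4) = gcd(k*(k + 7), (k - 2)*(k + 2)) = 1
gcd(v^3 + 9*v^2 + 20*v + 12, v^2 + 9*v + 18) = v + 6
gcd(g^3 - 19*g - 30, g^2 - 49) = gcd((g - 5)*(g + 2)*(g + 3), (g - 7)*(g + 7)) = 1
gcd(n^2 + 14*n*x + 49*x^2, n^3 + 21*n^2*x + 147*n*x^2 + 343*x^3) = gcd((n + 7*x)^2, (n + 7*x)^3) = n^2 + 14*n*x + 49*x^2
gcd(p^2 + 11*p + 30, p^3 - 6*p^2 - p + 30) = 1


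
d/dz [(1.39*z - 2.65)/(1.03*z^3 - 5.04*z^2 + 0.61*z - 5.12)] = (-2.8634*z^3 + 15.1941*z^2 - 26.712*z - 5.5003)/(1.0609*z^6 - 10.3824*z^5 + 26.6582*z^4 - 16.696*z^3 + 51.9817*z^2 - 6.2464*z + 26.2144)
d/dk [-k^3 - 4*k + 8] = -3*k^2 - 4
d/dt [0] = 0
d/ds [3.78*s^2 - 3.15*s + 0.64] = 7.56*s - 3.15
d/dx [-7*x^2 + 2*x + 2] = 2 - 14*x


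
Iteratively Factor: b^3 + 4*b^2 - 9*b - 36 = (b - 3)*(b^2 + 7*b + 12) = (b - 3)*(b + 4)*(b + 3)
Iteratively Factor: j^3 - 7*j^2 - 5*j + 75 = (j - 5)*(j^2 - 2*j - 15) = (j - 5)*(j + 3)*(j - 5)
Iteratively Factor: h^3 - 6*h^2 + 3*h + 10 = (h + 1)*(h^2 - 7*h + 10) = (h - 2)*(h + 1)*(h - 5)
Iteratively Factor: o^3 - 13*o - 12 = (o + 3)*(o^2 - 3*o - 4) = (o - 4)*(o + 3)*(o + 1)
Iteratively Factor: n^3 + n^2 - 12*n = (n)*(n^2 + n - 12) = n*(n - 3)*(n + 4)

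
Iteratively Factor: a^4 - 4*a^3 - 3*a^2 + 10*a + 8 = (a - 2)*(a^3 - 2*a^2 - 7*a - 4) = (a - 4)*(a - 2)*(a^2 + 2*a + 1) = (a - 4)*(a - 2)*(a + 1)*(a + 1)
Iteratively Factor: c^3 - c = (c)*(c^2 - 1) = c*(c - 1)*(c + 1)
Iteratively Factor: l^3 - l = (l + 1)*(l^2 - l) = (l - 1)*(l + 1)*(l)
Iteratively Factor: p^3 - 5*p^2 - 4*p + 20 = (p - 2)*(p^2 - 3*p - 10) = (p - 5)*(p - 2)*(p + 2)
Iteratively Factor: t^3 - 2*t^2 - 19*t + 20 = (t - 5)*(t^2 + 3*t - 4) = (t - 5)*(t - 1)*(t + 4)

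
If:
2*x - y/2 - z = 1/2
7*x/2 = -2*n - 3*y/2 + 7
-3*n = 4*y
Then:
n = 28 - 8*z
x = 2*z - 5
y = 6*z - 21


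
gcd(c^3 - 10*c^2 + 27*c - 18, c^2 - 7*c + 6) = c^2 - 7*c + 6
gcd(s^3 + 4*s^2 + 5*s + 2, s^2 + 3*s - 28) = 1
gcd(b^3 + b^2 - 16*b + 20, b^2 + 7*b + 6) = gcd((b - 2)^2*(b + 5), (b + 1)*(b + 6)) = 1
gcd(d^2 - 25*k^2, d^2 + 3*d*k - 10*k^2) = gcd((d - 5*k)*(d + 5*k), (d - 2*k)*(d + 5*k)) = d + 5*k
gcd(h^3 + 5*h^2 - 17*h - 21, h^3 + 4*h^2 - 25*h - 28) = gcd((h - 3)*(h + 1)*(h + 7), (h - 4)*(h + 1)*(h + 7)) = h^2 + 8*h + 7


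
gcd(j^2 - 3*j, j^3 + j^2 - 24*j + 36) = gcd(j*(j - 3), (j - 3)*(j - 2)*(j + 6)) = j - 3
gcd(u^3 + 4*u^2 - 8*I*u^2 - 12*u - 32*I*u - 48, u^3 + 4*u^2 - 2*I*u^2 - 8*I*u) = u^2 + u*(4 - 2*I) - 8*I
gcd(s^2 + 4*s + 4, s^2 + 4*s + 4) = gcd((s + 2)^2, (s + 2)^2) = s^2 + 4*s + 4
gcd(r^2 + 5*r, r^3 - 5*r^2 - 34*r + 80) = r + 5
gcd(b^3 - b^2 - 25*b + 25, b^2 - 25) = b^2 - 25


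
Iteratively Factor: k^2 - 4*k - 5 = (k - 5)*(k + 1)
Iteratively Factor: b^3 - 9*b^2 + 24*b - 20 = (b - 5)*(b^2 - 4*b + 4) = (b - 5)*(b - 2)*(b - 2)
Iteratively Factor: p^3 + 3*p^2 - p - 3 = (p + 3)*(p^2 - 1) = (p - 1)*(p + 3)*(p + 1)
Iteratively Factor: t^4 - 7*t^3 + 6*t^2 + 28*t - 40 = (t - 2)*(t^3 - 5*t^2 - 4*t + 20) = (t - 5)*(t - 2)*(t^2 - 4) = (t - 5)*(t - 2)^2*(t + 2)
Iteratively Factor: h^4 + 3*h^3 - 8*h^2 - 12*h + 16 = (h + 4)*(h^3 - h^2 - 4*h + 4) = (h + 2)*(h + 4)*(h^2 - 3*h + 2) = (h - 1)*(h + 2)*(h + 4)*(h - 2)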